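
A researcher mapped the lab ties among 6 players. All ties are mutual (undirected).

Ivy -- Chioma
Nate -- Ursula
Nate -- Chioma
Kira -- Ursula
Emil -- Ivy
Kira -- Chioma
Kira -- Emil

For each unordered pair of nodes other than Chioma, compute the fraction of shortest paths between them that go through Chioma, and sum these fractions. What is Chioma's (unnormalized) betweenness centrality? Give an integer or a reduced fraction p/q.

10/3

Pairs whose geodesics pass through Chioma — Ursula–Ivy: 2/3; Kira–Ivy: 1/2; Kira–Nate: 1/2; Emil–Nate: 2/3; Ivy–Nate: 1.
All other pairs contribute 0.
Summing the contributions gives betweenness(Chioma) = 10/3.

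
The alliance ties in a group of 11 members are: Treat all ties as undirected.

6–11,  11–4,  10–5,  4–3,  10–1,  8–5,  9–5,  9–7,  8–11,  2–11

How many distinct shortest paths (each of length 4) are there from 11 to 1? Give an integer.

The shortest distance is 4, and the only length-4 path is 11–8–5–10–1. So there is exactly 1 shortest path.

1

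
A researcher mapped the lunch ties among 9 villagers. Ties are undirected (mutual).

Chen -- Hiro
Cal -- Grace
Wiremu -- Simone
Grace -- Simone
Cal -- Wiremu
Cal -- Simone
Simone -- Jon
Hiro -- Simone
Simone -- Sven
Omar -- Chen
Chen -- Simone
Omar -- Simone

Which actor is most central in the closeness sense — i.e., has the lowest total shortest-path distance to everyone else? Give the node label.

Farness (sum of distances to all others) for each node — Cal:13, Chen:13, Grace:14, Hiro:14, Jon:15, Omar:14, Simone:8, Sven:15, Wiremu:14.
The smallest farness is 8, for Simone, so Simone has the highest closeness.

Simone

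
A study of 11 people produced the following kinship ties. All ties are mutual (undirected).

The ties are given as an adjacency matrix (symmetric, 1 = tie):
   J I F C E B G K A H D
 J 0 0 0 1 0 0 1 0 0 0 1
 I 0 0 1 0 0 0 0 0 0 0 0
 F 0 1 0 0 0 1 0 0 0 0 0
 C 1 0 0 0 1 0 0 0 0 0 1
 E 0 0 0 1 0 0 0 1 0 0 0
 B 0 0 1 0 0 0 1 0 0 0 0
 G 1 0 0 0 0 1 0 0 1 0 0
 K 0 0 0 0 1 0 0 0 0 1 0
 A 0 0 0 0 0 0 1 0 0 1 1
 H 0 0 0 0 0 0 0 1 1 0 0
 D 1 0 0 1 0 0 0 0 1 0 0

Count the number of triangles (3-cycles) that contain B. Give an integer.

B's neighbors are F and G, but none of them are tied to each other, so no triangle contains B.

0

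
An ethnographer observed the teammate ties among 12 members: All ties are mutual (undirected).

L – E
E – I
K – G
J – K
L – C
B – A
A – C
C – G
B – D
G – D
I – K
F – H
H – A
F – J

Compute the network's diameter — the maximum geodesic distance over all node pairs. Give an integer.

4

Eccentricity of each node (its greatest distance to any other): A:4, B:4, C:3, D:4, E:4, F:4, G:3, H:4, I:4, J:4, K:3, L:4.
The maximum eccentricity is 4, realized for instance by the pair B–J via B – A – H – F – J. So the diameter is 4.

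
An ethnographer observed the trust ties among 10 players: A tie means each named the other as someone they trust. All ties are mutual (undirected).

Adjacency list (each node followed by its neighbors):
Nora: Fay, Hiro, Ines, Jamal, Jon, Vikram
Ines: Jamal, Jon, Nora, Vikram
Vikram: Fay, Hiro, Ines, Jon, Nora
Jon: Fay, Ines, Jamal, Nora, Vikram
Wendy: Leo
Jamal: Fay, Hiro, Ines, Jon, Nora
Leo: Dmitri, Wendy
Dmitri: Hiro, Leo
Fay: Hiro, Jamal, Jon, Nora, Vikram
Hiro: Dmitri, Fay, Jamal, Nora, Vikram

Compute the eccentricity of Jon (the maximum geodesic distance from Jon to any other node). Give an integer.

Distances from Jon: Dmitri:3, Fay:1, Hiro:2, Ines:1, Jamal:1, Leo:4, Nora:1, Vikram:1, Wendy:5.
The largest is 5 (to Wendy), so the eccentricity of Jon is 5.

5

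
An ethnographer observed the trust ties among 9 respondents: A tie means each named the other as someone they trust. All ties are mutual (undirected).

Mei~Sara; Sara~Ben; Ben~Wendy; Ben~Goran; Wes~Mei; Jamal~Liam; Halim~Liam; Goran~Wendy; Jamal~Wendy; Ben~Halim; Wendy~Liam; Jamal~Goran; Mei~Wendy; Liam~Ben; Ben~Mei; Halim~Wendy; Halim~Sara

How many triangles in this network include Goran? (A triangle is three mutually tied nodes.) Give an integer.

2

Goran's neighbors: Ben, Jamal, and Wendy.
Neighbor pairs that are themselves tied: Goran–Ben–Wendy; Goran–Jamal–Wendy. Each forms one triangle with Goran, for 2 in total.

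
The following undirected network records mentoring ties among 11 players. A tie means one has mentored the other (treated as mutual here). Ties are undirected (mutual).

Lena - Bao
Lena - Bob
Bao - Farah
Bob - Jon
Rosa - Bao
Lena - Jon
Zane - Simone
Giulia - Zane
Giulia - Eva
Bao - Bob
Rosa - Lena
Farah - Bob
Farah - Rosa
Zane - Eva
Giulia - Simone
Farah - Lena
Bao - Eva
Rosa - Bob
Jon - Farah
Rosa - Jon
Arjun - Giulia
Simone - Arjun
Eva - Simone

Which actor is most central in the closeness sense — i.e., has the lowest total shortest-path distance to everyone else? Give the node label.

Farness (sum of distances to all others) for each node — Arjun:30, Bao:16, Bob:20, Eva:17, Farah:20, Giulia:22, Jon:26, Lena:20, Rosa:20, Simone:22, Zane:23.
The smallest farness is 16, for Bao, so Bao has the highest closeness.

Bao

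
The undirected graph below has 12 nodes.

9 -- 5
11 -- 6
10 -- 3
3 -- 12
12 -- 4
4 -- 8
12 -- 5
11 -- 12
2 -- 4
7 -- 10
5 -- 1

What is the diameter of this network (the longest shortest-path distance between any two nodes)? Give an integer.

Eccentricity of each node (its greatest distance to any other): 1:5, 2:5, 3:3, 4:4, 5:4, 6:5, 7:5, 8:5, 9:5, 10:4, 11:4, 12:3.
The maximum eccentricity is 5, realized for instance by the pair 6–7 via 6 – 11 – 12 – 3 – 10 – 7. So the diameter is 5.

5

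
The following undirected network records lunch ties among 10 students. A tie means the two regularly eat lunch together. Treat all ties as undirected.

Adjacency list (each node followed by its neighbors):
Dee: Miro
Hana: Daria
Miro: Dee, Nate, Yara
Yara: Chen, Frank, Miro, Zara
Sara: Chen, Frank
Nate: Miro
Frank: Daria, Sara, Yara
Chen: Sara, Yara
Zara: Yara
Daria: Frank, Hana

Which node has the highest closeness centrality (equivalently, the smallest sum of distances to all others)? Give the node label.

Farness (sum of distances to all others) for each node — Chen:21, Daria:23, Dee:27, Frank:17, Hana:31, Miro:19, Nate:27, Sara:23, Yara:15, Zara:23.
The smallest farness is 15, for Yara, so Yara has the highest closeness.

Yara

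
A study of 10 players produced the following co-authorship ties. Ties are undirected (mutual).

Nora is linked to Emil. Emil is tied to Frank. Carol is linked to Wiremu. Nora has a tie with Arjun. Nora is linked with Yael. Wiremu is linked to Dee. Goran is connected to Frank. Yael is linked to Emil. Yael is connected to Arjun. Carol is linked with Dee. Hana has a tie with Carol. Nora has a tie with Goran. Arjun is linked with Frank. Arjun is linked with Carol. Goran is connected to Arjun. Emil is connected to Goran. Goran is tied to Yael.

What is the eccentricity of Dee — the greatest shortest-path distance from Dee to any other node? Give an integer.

4

Distances from Dee: Arjun:2, Carol:1, Emil:4, Frank:3, Goran:3, Hana:2, Nora:3, Wiremu:1, Yael:3.
The largest is 4 (to Emil), so the eccentricity of Dee is 4.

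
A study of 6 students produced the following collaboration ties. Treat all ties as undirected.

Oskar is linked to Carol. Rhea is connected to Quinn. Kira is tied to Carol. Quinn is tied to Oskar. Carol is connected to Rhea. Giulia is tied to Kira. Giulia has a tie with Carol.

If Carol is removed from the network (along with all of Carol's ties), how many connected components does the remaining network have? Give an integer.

Without Carol, the remaining ties split the others into: {Oskar, Quinn, Rhea}; {Giulia, Kira}.
That's 2 separate components.

2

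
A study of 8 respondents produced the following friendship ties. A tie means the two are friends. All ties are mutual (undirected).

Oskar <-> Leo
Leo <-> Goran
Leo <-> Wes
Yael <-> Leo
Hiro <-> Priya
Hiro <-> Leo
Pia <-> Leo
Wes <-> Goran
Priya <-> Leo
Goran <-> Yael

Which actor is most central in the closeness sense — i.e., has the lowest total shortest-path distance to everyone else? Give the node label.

Farness (sum of distances to all others) for each node — Goran:11, Hiro:12, Leo:7, Oskar:13, Pia:13, Priya:12, Wes:12, Yael:12.
The smallest farness is 7, for Leo, so Leo has the highest closeness.

Leo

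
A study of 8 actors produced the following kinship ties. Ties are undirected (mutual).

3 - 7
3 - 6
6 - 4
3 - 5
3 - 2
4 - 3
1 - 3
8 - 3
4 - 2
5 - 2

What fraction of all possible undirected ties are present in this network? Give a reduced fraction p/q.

5/14

There are 10 edges and 8 nodes, so the maximum possible is C(8,2) = 28.
Density = 10/28 = 5/14.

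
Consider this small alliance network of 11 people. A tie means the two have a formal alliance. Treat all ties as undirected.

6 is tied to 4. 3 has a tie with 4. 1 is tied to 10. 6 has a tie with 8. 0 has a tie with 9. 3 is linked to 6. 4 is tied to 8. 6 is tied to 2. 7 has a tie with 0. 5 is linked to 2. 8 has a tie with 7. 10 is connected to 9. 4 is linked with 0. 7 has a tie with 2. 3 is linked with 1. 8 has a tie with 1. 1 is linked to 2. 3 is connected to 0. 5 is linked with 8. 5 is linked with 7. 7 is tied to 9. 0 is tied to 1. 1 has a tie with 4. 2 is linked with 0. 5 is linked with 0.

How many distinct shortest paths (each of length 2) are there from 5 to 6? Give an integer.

The shortest distance is 2. The length-2 paths are: 5–2–6; 5–8–6.
That gives 2 distinct shortest paths.

2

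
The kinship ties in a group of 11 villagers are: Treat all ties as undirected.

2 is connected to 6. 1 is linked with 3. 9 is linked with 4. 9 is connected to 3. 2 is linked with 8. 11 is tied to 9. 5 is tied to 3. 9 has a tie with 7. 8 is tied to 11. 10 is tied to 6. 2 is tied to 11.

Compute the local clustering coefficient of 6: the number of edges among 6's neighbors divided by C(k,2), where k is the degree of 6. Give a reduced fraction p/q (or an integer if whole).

0

6's neighbors: 2 and 10 (k = 2).
Possible neighbor pairs: C(2,2) = 1. Edges among them: none → e = 0.
Clustering(6) = 0/1.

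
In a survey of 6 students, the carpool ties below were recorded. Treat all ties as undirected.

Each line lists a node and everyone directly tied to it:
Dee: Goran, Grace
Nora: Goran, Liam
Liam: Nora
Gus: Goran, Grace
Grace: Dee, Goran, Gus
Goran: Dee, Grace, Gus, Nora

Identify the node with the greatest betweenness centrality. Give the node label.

Unnormalized betweenness of each node: Dee:0, Goran:13/2, Grace:1/2, Gus:0, Liam:0, Nora:4.
Goran has the largest value, 13/2, making it the main broker — the node through which the most shortest paths run.

Goran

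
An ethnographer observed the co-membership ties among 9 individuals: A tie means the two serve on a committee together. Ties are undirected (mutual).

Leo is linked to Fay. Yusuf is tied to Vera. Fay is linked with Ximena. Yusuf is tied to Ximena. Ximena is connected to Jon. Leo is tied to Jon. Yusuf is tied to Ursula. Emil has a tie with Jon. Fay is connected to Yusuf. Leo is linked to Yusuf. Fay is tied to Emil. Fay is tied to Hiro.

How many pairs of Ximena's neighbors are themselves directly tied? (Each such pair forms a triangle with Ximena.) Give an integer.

Ximena's neighbors: Fay, Jon, and Yusuf.
Neighbor pairs that are themselves tied: Ximena–Fay–Yusuf. Each forms one triangle with Ximena, for 1 in total.

1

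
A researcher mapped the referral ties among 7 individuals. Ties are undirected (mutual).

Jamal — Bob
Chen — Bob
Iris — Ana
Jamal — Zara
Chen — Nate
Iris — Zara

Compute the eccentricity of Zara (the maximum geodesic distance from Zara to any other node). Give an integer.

Distances from Zara: Ana:2, Bob:2, Chen:3, Iris:1, Jamal:1, Nate:4.
The largest is 4 (to Nate), so the eccentricity of Zara is 4.

4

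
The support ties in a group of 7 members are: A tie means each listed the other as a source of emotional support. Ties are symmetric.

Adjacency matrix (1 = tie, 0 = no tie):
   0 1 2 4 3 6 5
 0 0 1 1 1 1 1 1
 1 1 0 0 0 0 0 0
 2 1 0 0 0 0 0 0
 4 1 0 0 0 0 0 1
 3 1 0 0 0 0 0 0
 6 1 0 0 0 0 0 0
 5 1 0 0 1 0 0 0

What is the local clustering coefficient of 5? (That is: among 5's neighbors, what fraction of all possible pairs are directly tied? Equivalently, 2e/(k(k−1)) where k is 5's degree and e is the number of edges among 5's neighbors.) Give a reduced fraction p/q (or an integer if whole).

1

5's neighbors: 0 and 4 (k = 2).
Possible neighbor pairs: C(2,2) = 1. Edges among them: 0–4 → e = 1.
Clustering(5) = 1/1.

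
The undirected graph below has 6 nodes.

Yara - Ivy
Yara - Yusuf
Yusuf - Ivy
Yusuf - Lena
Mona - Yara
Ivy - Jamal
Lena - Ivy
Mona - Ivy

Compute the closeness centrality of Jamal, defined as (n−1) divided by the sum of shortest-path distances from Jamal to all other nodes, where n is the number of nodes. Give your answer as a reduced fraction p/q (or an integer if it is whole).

5/9

Distances from Jamal: Ivy:1, Lena:2, Mona:2, Yara:2, Yusuf:2. Sum = 9.
n = 6, so closeness = 5/9.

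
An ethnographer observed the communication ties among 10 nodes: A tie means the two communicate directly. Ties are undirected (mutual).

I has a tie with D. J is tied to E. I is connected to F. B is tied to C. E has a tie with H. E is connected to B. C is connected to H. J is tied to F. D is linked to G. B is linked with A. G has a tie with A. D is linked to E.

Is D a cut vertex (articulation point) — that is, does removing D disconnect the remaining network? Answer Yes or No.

No

Even without D, every remaining node can still reach every other (the residual graph is connected), so D is not a cut vertex.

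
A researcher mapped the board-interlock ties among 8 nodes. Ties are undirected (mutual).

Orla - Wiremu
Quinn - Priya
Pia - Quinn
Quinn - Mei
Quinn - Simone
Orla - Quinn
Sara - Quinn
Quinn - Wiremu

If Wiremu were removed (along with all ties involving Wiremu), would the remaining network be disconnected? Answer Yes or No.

Even without Wiremu, every remaining node can still reach every other (the residual graph is connected), so Wiremu is not a cut vertex.

No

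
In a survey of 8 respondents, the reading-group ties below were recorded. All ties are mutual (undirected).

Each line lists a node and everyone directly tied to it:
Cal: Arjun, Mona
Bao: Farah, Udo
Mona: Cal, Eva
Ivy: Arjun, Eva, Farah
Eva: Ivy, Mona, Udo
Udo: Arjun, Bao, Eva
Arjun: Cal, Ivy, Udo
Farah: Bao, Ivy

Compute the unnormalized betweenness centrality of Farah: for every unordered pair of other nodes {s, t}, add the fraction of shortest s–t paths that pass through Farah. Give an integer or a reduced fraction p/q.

1

Pairs whose geodesics pass through Farah — Ivy–Bao: 1.
All other pairs contribute 0.
Summing the contributions gives betweenness(Farah) = 1.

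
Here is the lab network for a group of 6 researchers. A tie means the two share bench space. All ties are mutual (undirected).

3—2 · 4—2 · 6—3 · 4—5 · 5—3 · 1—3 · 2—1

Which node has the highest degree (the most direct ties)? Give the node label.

3

Degrees — 1:2, 2:3, 3:4, 4:2, 5:2, 6:1.
The maximum is 4, attained only by 3.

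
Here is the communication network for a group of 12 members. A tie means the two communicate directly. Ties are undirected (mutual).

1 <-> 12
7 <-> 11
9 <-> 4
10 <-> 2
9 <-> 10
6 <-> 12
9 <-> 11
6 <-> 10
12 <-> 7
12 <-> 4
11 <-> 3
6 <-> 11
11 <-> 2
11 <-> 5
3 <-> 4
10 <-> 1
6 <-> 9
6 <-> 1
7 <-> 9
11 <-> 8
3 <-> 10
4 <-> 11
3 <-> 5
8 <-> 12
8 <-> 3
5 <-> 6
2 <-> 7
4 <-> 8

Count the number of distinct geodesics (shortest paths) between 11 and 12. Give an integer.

4

The shortest distance is 2. The length-2 paths are: 11–7–12; 11–8–12; 11–6–12; 11–4–12.
That gives 4 distinct shortest paths.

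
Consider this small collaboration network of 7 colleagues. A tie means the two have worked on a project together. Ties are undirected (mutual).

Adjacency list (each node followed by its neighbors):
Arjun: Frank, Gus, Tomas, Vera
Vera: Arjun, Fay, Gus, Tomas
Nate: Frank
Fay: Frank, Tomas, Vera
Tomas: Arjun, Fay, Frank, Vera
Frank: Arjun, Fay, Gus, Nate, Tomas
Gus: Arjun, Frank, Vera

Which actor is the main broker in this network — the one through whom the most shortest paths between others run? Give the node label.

Unnormalized betweenness of each node: Arjun:5/6, Fay:1/2, Frank:37/6, Gus:1/2, Nate:0, Tomas:5/6, Vera:7/6.
Frank has the largest value, 37/6, making it the main broker — the node through which the most shortest paths run.

Frank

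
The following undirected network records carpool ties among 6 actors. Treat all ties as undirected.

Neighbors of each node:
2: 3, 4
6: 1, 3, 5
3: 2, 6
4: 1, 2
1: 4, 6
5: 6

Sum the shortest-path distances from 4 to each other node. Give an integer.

Distances from 4: 1:1, 2:1, 3:2, 5:3, 6:2.
Sum = 1 + 1 + 2 + 3 + 2 = 9.

9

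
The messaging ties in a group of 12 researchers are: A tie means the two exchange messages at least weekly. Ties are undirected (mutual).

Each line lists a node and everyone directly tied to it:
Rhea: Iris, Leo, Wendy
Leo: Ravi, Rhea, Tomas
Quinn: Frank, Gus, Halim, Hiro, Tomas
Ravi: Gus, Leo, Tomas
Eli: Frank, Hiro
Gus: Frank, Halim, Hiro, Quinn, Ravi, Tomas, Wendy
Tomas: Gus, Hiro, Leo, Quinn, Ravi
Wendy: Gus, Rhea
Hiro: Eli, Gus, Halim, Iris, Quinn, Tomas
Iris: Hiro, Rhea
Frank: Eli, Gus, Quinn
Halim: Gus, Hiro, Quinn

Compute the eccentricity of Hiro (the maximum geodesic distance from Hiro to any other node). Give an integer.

2

Distances from Hiro: Eli:1, Frank:2, Gus:1, Halim:1, Iris:1, Leo:2, Quinn:1, Ravi:2, Rhea:2, Tomas:1, Wendy:2.
The largest is 2 (to Ravi, Frank, Wendy, Rhea, and Leo), so the eccentricity of Hiro is 2.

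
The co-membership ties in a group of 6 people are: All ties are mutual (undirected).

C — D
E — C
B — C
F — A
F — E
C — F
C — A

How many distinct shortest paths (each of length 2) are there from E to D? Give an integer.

1

The shortest distance is 2, and the only length-2 path is E–C–D. So there is exactly 1 shortest path.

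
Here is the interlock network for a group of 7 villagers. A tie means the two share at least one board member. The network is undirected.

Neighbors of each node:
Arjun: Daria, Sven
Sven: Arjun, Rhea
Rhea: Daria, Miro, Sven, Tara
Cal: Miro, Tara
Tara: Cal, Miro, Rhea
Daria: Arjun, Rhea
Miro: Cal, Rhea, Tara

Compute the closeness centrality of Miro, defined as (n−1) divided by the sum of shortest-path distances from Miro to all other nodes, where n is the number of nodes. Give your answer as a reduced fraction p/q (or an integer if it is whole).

3/5

Distances from Miro: Arjun:3, Cal:1, Daria:2, Rhea:1, Sven:2, Tara:1. Sum = 10.
n = 7, so closeness = 6/10 = 3/5.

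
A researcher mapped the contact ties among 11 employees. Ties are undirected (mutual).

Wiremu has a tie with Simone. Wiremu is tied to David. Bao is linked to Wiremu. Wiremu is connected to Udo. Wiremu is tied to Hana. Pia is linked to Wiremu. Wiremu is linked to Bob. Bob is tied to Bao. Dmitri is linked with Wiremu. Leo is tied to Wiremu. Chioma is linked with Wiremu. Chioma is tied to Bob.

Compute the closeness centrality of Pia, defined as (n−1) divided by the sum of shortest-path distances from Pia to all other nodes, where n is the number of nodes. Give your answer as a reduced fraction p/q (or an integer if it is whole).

10/19

Distances from Pia: Bao:2, Bob:2, Chioma:2, David:2, Dmitri:2, Hana:2, Leo:2, Simone:2, Udo:2, Wiremu:1. Sum = 19.
n = 11, so closeness = 10/19.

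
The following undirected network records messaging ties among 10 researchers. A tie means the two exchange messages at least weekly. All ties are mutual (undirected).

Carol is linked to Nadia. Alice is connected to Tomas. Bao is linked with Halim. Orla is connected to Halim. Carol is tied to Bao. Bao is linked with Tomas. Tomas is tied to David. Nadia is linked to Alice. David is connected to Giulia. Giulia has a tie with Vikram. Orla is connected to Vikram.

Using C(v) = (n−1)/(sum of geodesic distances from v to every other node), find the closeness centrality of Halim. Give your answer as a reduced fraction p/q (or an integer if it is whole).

Distances from Halim: Alice:3, Bao:1, Carol:2, David:3, Giulia:3, Nadia:3, Orla:1, Tomas:2, Vikram:2. Sum = 20.
n = 10, so closeness = 9/20.

9/20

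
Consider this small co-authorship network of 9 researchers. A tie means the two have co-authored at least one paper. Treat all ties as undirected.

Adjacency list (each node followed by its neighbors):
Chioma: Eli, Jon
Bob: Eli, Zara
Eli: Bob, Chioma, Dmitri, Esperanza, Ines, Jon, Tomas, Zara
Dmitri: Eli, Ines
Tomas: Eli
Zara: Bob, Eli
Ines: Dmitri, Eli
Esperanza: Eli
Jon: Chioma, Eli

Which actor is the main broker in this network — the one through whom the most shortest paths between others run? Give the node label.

Eli

Unnormalized betweenness of each node: Bob:0, Chioma:0, Dmitri:0, Eli:25, Esperanza:0, Ines:0, Jon:0, Tomas:0, Zara:0.
Eli has the largest value, 25, making it the main broker — the node through which the most shortest paths run.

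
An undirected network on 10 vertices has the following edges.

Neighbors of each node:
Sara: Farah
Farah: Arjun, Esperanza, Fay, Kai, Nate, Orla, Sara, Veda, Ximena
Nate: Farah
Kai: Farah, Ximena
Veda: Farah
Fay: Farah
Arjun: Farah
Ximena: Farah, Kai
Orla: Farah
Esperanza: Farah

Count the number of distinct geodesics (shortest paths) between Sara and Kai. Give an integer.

The shortest distance is 2, and the only length-2 path is Sara–Farah–Kai. So there is exactly 1 shortest path.

1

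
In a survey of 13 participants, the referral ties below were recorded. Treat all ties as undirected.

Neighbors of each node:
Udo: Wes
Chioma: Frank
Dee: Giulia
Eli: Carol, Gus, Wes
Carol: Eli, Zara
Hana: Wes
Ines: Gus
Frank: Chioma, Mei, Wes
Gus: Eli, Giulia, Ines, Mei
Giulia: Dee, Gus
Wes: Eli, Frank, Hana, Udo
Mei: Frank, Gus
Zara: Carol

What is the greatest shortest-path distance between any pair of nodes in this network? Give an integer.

5

Eccentricity of each node (its greatest distance to any other): Carol:4, Chioma:5, Dee:5, Eli:3, Frank:4, Giulia:4, Gus:3, Hana:5, Ines:4, Mei:4, Udo:5, Wes:4, Zara:5.
The maximum eccentricity is 5, realized for instance by the pair Udo–Dee via Udo – Wes – Eli – Gus – Giulia – Dee. So the diameter is 5.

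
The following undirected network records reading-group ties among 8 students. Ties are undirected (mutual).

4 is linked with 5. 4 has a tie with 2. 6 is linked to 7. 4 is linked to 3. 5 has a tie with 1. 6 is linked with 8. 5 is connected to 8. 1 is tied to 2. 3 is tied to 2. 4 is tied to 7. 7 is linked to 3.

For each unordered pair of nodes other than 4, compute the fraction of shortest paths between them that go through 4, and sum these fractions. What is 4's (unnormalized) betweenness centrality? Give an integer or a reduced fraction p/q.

Pairs whose geodesics pass through 4 — 5–2: 1/2; 5–3: 1; 5–7: 1; 1–7: 2/3; 2–7: 1/2; 2–6: 1/2; 2–8: 1/2; 3–8: 1/2.
All other pairs contribute 0.
Summing the contributions gives betweenness(4) = 31/6.

31/6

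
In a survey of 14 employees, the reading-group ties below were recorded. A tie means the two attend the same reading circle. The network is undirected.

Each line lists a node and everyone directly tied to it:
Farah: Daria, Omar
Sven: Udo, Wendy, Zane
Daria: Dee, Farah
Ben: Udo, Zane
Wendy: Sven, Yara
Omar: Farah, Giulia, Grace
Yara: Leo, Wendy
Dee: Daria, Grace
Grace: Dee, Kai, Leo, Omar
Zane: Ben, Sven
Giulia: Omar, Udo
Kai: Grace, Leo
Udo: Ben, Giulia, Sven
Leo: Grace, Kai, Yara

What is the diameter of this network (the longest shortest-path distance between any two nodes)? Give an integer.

6

Eccentricity of each node (its greatest distance to any other): Ben:5, Daria:6, Dee:6, Farah:5, Giulia:4, Grace:5, Kai:5, Leo:5, Omar:4, Sven:5, Udo:4, Wendy:5, Yara:4, Zane:6.
The maximum eccentricity is 6, realized for instance by the pair Daria–Zane via Daria – Farah – Omar – Giulia – Udo – Sven – Zane. So the diameter is 6.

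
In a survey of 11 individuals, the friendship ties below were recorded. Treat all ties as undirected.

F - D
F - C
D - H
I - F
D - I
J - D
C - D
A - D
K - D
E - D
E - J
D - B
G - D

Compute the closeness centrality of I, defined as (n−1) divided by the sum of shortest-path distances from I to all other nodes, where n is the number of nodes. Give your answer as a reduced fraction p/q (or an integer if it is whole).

Distances from I: A:2, B:2, C:2, D:1, E:2, F:1, G:2, H:2, J:2, K:2. Sum = 18.
n = 11, so closeness = 10/18 = 5/9.

5/9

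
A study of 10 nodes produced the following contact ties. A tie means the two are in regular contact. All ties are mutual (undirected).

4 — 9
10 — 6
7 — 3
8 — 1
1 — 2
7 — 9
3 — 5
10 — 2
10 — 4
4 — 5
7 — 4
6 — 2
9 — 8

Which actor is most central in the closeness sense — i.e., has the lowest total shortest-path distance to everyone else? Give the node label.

Farness (sum of distances to all others) for each node — 1:22, 2:20, 3:24, 4:15, 5:21, 6:22, 7:18, 8:20, 9:17, 10:17.
The smallest farness is 15, for 4, so 4 has the highest closeness.

4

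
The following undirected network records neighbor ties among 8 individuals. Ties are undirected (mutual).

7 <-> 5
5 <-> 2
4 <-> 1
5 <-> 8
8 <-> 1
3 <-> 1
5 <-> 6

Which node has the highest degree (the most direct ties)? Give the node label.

5

Degrees — 1:3, 2:1, 3:1, 4:1, 5:4, 6:1, 7:1, 8:2.
The maximum is 4, attained only by 5.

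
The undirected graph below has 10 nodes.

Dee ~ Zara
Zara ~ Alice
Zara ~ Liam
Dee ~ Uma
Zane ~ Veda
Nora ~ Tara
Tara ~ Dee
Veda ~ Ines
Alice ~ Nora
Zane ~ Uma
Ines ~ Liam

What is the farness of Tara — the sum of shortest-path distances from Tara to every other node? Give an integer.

22

Distances from Tara: Alice:2, Dee:1, Ines:4, Liam:3, Nora:1, Uma:2, Veda:4, Zane:3, Zara:2.
Sum = 2 + 1 + 4 + 3 + 1 + 2 + 4 + 3 + 2 = 22.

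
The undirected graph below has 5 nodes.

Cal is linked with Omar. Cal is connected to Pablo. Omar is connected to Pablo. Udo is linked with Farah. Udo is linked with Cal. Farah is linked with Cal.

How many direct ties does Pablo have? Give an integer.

2

Pablo is directly tied to Cal and Omar. That is 2 neighbors, so the degree of Pablo is 2.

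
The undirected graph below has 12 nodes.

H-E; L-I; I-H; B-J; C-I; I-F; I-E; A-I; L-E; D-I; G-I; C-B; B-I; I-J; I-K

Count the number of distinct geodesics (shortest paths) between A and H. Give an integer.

The shortest distance is 2, and the only length-2 path is A–I–H. So there is exactly 1 shortest path.

1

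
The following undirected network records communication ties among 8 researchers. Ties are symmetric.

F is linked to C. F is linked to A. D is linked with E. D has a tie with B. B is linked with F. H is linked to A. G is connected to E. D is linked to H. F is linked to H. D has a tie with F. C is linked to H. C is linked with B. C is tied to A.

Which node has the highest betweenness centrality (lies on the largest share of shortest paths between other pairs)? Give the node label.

Unnormalized betweenness of each node: A:0, B:1, C:5/6, D:31/3, E:6, F:10/3, G:0, H:5/2.
D has the largest value, 31/3, making it the main broker — the node through which the most shortest paths run.

D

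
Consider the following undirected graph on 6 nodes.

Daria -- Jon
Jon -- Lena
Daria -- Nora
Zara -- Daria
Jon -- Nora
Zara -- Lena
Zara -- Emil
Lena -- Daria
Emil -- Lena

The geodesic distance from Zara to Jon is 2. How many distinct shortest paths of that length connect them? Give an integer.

2

The shortest distance is 2. The length-2 paths are: Zara–Lena–Jon; Zara–Daria–Jon.
That gives 2 distinct shortest paths.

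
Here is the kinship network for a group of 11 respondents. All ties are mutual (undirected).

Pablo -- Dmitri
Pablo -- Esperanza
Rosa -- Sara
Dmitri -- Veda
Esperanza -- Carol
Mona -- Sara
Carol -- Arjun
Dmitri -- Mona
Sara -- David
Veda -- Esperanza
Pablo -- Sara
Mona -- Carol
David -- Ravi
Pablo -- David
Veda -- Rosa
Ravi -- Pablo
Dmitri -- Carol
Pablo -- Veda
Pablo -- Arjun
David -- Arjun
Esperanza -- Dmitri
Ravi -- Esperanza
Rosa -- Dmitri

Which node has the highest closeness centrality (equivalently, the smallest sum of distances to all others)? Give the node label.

Pablo

Farness (sum of distances to all others) for each node — Arjun:18, Carol:16, David:16, Dmitri:14, Esperanza:15, Mona:18, Pablo:13, Ravi:19, Rosa:19, Sara:16, Veda:16.
The smallest farness is 13, for Pablo, so Pablo has the highest closeness.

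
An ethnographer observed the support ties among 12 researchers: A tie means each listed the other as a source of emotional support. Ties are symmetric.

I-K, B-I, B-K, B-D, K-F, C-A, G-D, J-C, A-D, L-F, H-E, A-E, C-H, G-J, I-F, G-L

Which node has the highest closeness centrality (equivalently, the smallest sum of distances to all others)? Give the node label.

Farness (sum of distances to all others) for each node — A:24, B:25, C:27, D:21, E:32, F:31, G:23, H:35, I:30, J:27, K:30, L:27.
The smallest farness is 21, for D, so D has the highest closeness.

D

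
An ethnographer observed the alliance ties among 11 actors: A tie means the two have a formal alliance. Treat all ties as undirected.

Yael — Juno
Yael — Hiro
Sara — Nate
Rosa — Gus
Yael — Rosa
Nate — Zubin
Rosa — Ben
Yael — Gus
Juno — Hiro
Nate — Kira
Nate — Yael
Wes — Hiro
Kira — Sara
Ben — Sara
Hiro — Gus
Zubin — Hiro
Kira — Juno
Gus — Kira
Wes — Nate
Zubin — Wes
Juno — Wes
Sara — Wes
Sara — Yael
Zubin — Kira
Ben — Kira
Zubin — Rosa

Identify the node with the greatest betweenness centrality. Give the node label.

Unnormalized betweenness of each node: Ben:5/6, Gus:3/2, Hiro:31/12, Juno:29/24, Kira:47/8, Nate:17/12, Rosa:61/24, Sara:3, Wes:55/24, Yael:65/12, Zubin:10/3.
Kira has the largest value, 47/8, making it the main broker — the node through which the most shortest paths run.

Kira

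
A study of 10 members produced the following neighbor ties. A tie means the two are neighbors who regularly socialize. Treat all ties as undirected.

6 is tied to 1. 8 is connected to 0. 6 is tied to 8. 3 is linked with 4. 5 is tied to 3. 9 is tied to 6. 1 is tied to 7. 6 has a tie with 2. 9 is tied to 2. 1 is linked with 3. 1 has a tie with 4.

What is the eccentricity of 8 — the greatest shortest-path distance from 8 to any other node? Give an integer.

4

Distances from 8: 0:1, 1:2, 2:2, 3:3, 4:3, 5:4, 6:1, 7:3, 9:2.
The largest is 4 (to 5), so the eccentricity of 8 is 4.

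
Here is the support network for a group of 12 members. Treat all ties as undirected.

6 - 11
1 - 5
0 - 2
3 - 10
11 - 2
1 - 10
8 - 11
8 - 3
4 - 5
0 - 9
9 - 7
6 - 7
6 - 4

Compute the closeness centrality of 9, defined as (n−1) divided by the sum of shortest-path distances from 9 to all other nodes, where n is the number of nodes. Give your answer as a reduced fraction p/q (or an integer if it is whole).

Distances from 9: 0:1, 1:5, 2:2, 3:5, 4:3, 5:4, 6:2, 7:1, 8:4, 10:6, 11:3. Sum = 36.
n = 12, so closeness = 11/36.

11/36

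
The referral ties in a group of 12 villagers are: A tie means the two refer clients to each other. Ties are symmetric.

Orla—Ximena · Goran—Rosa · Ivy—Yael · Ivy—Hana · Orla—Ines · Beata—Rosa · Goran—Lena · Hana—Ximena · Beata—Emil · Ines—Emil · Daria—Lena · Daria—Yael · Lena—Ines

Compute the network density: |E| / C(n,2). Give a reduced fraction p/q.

There are 13 edges and 12 nodes, so the maximum possible is C(12,2) = 66.
Density = 13/66.

13/66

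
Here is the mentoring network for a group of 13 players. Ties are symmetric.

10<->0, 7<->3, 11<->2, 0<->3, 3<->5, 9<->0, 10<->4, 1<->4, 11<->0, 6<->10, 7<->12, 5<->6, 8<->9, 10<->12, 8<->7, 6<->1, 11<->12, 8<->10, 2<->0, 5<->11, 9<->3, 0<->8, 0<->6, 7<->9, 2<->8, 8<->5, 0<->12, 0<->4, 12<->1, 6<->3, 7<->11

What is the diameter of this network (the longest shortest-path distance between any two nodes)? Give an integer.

Eccentricity of each node (its greatest distance to any other): 0:2, 1:3, 2:3, 3:2, 4:3, 5:3, 6:2, 7:3, 8:3, 9:3, 10:2, 11:2, 12:2.
The maximum eccentricity is 3, realized for instance by the pair 1–2 via 1 – 12 – 0 – 2. So the diameter is 3.

3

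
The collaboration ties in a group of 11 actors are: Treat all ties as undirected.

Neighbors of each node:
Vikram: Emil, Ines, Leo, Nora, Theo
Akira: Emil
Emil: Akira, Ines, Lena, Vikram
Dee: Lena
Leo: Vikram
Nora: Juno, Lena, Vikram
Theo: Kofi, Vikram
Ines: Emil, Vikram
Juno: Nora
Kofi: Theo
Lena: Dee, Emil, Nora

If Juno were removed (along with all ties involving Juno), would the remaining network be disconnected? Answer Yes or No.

No

Even without Juno, every remaining node can still reach every other (the residual graph is connected), so Juno is not a cut vertex.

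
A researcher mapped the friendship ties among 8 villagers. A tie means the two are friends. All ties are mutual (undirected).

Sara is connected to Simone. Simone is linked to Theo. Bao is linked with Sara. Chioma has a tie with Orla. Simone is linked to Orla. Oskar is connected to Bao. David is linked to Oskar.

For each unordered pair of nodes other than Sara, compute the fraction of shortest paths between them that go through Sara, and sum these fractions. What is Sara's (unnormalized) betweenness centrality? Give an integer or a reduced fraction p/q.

Pairs whose geodesics pass through Sara — Theo–Bao: 1; Theo–David: 1; Theo–Oskar: 1; Bao–Simone: 1; Bao–Chioma: 1; Bao–Orla: 1; Simone–David: 1; Simone–Oskar: 1; Chioma–David: 1; Chioma–Oskar: 1; David–Orla: 1; Oskar–Orla: 1.
All other pairs contribute 0.
Summing the contributions gives betweenness(Sara) = 12.

12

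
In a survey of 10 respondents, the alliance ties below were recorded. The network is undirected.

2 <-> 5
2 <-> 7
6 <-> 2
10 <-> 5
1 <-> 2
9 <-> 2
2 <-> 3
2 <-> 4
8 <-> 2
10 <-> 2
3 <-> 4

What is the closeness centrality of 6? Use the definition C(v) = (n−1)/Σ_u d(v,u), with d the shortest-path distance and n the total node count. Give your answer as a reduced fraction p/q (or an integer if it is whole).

9/17

Distances from 6: 1:2, 2:1, 3:2, 4:2, 5:2, 7:2, 8:2, 9:2, 10:2. Sum = 17.
n = 10, so closeness = 9/17.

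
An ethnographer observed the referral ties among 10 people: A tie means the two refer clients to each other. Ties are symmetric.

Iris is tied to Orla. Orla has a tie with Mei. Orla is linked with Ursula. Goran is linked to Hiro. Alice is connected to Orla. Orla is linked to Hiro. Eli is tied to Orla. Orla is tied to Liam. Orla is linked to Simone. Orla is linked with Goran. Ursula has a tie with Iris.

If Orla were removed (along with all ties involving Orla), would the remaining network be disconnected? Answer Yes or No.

Yes

Removing Orla leaves {Goran and Hiro} with no path to {Liam}, so the network splits into 7 components. Orla is a cut vertex.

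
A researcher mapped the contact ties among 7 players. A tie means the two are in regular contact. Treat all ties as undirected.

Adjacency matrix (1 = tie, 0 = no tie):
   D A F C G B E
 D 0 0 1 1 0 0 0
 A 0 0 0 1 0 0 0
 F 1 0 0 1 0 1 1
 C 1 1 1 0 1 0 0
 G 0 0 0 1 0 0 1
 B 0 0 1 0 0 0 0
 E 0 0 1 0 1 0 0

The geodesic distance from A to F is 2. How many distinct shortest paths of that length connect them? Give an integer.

The shortest distance is 2, and the only length-2 path is A–C–F. So there is exactly 1 shortest path.

1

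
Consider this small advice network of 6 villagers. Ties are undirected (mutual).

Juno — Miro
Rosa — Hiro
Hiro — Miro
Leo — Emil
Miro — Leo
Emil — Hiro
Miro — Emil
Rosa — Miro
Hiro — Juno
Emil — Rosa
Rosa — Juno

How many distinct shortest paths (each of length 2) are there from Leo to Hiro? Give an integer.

The shortest distance is 2. The length-2 paths are: Leo–Emil–Hiro; Leo–Miro–Hiro.
That gives 2 distinct shortest paths.

2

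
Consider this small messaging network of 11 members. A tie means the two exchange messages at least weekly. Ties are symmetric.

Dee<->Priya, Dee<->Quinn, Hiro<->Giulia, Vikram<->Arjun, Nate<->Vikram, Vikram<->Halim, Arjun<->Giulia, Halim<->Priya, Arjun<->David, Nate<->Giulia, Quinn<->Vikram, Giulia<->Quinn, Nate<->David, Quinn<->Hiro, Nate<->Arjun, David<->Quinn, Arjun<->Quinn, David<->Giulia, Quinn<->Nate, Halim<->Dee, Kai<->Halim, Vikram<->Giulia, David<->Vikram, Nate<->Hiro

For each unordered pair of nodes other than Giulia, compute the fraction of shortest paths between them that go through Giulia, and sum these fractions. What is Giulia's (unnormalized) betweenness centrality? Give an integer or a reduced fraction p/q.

Pairs whose geodesics pass through Giulia — Hiro–Arjun: 1/3; Hiro–David: 1/3; Hiro–Vikram: 1/3; Hiro–Kai: 1/4; Hiro–Halim: 1/4.
All other pairs contribute 0.
Summing the contributions gives betweenness(Giulia) = 3/2.

3/2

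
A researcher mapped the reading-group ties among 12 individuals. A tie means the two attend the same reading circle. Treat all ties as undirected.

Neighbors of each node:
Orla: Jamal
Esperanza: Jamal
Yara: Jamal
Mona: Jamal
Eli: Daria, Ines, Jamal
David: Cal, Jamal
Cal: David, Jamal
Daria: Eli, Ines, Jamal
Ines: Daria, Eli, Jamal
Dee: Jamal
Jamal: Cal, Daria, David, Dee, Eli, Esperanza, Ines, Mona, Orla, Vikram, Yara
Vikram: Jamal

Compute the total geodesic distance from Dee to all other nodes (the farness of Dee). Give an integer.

Distances from Dee: Cal:2, Daria:2, David:2, Eli:2, Esperanza:2, Ines:2, Jamal:1, Mona:2, Orla:2, Vikram:2, Yara:2.
Sum = 2 + 2 + 2 + 2 + 2 + 2 + 1 + 2 + 2 + 2 + 2 = 21.

21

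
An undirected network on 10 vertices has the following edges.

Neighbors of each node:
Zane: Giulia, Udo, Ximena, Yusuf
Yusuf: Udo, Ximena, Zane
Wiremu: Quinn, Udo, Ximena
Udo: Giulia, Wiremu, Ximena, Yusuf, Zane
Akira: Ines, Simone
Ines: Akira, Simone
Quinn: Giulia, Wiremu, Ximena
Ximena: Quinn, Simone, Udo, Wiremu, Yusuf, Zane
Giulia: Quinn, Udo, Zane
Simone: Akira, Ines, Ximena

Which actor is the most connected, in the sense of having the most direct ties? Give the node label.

Degrees — Akira:2, Giulia:3, Ines:2, Quinn:3, Simone:3, Udo:5, Wiremu:3, Ximena:6, Yusuf:3, Zane:4.
The maximum is 6, attained only by Ximena.

Ximena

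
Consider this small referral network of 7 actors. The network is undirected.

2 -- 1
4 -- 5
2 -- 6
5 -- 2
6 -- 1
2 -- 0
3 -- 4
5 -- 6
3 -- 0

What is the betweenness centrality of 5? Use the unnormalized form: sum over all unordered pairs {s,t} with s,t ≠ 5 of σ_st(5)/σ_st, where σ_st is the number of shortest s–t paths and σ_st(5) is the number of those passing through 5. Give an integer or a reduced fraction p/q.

7/2

Pairs whose geodesics pass through 5 — 4–1: 2/2; 4–2: 1; 4–6: 1; 3–6: 1/2.
All other pairs contribute 0.
Summing the contributions gives betweenness(5) = 7/2.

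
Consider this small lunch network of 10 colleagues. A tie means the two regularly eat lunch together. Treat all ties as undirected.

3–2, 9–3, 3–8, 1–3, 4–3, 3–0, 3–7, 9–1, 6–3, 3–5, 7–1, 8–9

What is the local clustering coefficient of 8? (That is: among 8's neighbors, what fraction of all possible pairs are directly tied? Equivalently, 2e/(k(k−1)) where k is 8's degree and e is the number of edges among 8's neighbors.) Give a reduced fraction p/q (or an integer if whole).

8's neighbors: 3 and 9 (k = 2).
Possible neighbor pairs: C(2,2) = 1. Edges among them: 3–9 → e = 1.
Clustering(8) = 1/1.

1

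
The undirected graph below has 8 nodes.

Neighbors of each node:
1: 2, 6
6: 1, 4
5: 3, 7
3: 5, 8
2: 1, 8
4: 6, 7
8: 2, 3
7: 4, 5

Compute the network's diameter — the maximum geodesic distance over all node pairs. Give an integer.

Eccentricity of each node (its greatest distance to any other): 1:4, 2:4, 3:4, 4:4, 5:4, 6:4, 7:4, 8:4.
The maximum eccentricity is 4, realized for instance by the pair 6–3 via 6 – 4 – 7 – 5 – 3. So the diameter is 4.

4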